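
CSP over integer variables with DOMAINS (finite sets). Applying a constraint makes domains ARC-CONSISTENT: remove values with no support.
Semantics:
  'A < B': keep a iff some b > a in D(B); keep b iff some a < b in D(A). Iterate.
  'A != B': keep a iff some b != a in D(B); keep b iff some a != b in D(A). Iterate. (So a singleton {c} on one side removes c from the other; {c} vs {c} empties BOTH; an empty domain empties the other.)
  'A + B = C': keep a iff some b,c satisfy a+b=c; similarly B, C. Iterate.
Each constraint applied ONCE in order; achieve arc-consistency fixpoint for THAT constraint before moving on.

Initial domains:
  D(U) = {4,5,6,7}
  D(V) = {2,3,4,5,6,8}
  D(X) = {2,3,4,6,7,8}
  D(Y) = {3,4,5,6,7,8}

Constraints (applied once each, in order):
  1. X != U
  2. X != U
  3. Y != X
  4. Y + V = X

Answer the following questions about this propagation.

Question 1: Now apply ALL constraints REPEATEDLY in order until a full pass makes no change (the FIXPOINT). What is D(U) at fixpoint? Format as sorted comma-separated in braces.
Answer: {4,5,6,7}

Derivation:
pass 0 (initial): D(U)={4,5,6,7}
pass 1: V {2,3,4,5,6,8}->{2,3,4,5}; X {2,3,4,6,7,8}->{6,7,8}; Y {3,4,5,6,7,8}->{3,4,5,6}
pass 2: no change
Fixpoint after 2 passes: D(U) = {4,5,6,7}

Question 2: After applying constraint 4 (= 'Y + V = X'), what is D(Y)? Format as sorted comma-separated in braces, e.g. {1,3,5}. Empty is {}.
Answer: {3,4,5,6}

Derivation:
Constraint 1 (X != U) on D(X)={2,3,4,6,7,8} D(U)={4,5,6,7}: no change
Constraint 2 (X != U) on D(X)={2,3,4,6,7,8} D(U)={4,5,6,7}: no change
Constraint 3 (Y != X) on D(Y)={3,4,5,6,7,8} D(X)={2,3,4,6,7,8}: no change
Constraint 4 (Y + V = X) on D(Y)={3,4,5,6,7,8} D(V)={2,3,4,5,6,8} D(X)={2,3,4,6,7,8}: Y {3,4,5,6,7,8}->{3,4,5,6}; V {2,3,4,5,6,8}->{2,3,4,5}; X {2,3,4,6,7,8}->{6,7,8}
So after constraint 4: D(Y) = {3,4,5,6}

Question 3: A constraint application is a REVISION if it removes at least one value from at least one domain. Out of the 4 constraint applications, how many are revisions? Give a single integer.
Constraint 1 (X != U) on D(X)={2,3,4,6,7,8} D(U)={4,5,6,7}: no change => not a revision
Constraint 2 (X != U) on D(X)={2,3,4,6,7,8} D(U)={4,5,6,7}: no change => not a revision
Constraint 3 (Y != X) on D(Y)={3,4,5,6,7,8} D(X)={2,3,4,6,7,8}: no change => not a revision
Constraint 4 (Y + V = X) on D(Y)={3,4,5,6,7,8} D(V)={2,3,4,5,6,8} D(X)={2,3,4,6,7,8}: Y {3,4,5,6,7,8}->{3,4,5,6}; V {2,3,4,5,6,8}->{2,3,4,5}; X {2,3,4,6,7,8}->{6,7,8} => REVISION
Total revisions = 1

Answer: 1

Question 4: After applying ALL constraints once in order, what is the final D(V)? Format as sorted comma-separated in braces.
Answer: {2,3,4,5}

Derivation:
Constraint 1 (X != U) on D(X)={2,3,4,6,7,8} D(U)={4,5,6,7}: no change
Constraint 2 (X != U) on D(X)={2,3,4,6,7,8} D(U)={4,5,6,7}: no change
Constraint 3 (Y != X) on D(Y)={3,4,5,6,7,8} D(X)={2,3,4,6,7,8}: no change
Constraint 4 (Y + V = X) on D(Y)={3,4,5,6,7,8} D(V)={2,3,4,5,6,8} D(X)={2,3,4,6,7,8}: Y {3,4,5,6,7,8}->{3,4,5,6}; V {2,3,4,5,6,8}->{2,3,4,5}; X {2,3,4,6,7,8}->{6,7,8}
So after all 4 constraints: D(V) = {2,3,4,5}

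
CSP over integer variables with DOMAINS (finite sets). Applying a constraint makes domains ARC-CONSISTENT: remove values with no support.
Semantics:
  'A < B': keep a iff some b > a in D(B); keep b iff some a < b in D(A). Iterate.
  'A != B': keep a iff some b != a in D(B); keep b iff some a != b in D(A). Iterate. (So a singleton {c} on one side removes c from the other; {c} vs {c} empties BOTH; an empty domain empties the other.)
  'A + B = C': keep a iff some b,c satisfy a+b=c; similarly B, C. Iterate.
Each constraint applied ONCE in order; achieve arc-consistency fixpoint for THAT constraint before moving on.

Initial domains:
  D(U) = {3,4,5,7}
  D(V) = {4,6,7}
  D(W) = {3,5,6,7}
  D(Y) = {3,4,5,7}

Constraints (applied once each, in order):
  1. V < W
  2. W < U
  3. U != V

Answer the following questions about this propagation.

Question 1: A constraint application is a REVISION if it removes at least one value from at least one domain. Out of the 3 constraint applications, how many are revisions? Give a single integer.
Constraint 1 (V < W) on D(V)={4,6,7} D(W)={3,5,6,7}: V {4,6,7}->{4,6}; W {3,5,6,7}->{5,6,7} => REVISION
Constraint 2 (W < U) on D(W)={5,6,7} D(U)={3,4,5,7}: W {5,6,7}->{5,6}; U {3,4,5,7}->{7} => REVISION
Constraint 3 (U != V) on D(U)={7} D(V)={4,6}: no change => not a revision
Total revisions = 2

Answer: 2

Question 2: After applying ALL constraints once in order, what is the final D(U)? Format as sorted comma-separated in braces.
Constraint 1 (V < W) on D(V)={4,6,7} D(W)={3,5,6,7}: V {4,6,7}->{4,6}; W {3,5,6,7}->{5,6,7}
Constraint 2 (W < U) on D(W)={5,6,7} D(U)={3,4,5,7}: W {5,6,7}->{5,6}; U {3,4,5,7}->{7}
Constraint 3 (U != V) on D(U)={7} D(V)={4,6}: no change
So after all 3 constraints: D(U) = {7}

Answer: {7}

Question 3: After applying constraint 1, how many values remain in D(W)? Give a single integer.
Answer: 3

Derivation:
Constraint 1 (V < W) on D(V)={4,6,7} D(W)={3,5,6,7}: V {4,6,7}->{4,6}; W {3,5,6,7}->{5,6,7}
So after constraint 1: D(W)={5,6,7}, size = 3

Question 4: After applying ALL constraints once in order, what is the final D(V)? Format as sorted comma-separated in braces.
Answer: {4,6}

Derivation:
Constraint 1 (V < W) on D(V)={4,6,7} D(W)={3,5,6,7}: V {4,6,7}->{4,6}; W {3,5,6,7}->{5,6,7}
Constraint 2 (W < U) on D(W)={5,6,7} D(U)={3,4,5,7}: W {5,6,7}->{5,6}; U {3,4,5,7}->{7}
Constraint 3 (U != V) on D(U)={7} D(V)={4,6}: no change
So after all 3 constraints: D(V) = {4,6}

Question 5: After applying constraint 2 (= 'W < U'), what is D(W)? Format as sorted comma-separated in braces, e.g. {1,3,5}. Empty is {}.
Constraint 1 (V < W) on D(V)={4,6,7} D(W)={3,5,6,7}: V {4,6,7}->{4,6}; W {3,5,6,7}->{5,6,7}
Constraint 2 (W < U) on D(W)={5,6,7} D(U)={3,4,5,7}: W {5,6,7}->{5,6}; U {3,4,5,7}->{7}
So after constraint 2: D(W) = {5,6}

Answer: {5,6}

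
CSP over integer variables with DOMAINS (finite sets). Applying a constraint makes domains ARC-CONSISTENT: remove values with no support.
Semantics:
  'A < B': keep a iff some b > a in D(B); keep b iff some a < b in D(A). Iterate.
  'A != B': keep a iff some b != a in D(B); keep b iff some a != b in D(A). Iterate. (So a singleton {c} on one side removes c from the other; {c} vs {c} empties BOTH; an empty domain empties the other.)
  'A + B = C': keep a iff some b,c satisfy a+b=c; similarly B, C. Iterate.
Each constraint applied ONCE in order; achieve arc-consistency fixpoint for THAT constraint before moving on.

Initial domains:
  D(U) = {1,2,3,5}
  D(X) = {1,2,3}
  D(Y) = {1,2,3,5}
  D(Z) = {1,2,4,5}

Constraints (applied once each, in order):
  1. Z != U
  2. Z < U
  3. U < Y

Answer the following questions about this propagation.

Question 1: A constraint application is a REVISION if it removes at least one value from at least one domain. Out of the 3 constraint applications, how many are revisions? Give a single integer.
Constraint 1 (Z != U) on D(Z)={1,2,4,5} D(U)={1,2,3,5}: no change => not a revision
Constraint 2 (Z < U) on D(Z)={1,2,4,5} D(U)={1,2,3,5}: Z {1,2,4,5}->{1,2,4}; U {1,2,3,5}->{2,3,5} => REVISION
Constraint 3 (U < Y) on D(U)={2,3,5} D(Y)={1,2,3,5}: U {2,3,5}->{2,3}; Y {1,2,3,5}->{3,5} => REVISION
Total revisions = 2

Answer: 2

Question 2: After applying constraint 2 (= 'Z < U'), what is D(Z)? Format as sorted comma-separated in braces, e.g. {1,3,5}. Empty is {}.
Constraint 1 (Z != U) on D(Z)={1,2,4,5} D(U)={1,2,3,5}: no change
Constraint 2 (Z < U) on D(Z)={1,2,4,5} D(U)={1,2,3,5}: Z {1,2,4,5}->{1,2,4}; U {1,2,3,5}->{2,3,5}
So after constraint 2: D(Z) = {1,2,4}

Answer: {1,2,4}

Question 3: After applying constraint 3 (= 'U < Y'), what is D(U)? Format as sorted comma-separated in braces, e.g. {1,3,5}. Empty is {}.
Constraint 1 (Z != U) on D(Z)={1,2,4,5} D(U)={1,2,3,5}: no change
Constraint 2 (Z < U) on D(Z)={1,2,4,5} D(U)={1,2,3,5}: Z {1,2,4,5}->{1,2,4}; U {1,2,3,5}->{2,3,5}
Constraint 3 (U < Y) on D(U)={2,3,5} D(Y)={1,2,3,5}: U {2,3,5}->{2,3}; Y {1,2,3,5}->{3,5}
So after constraint 3: D(U) = {2,3}

Answer: {2,3}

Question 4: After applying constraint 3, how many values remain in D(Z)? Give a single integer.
Constraint 1 (Z != U) on D(Z)={1,2,4,5} D(U)={1,2,3,5}: no change
Constraint 2 (Z < U) on D(Z)={1,2,4,5} D(U)={1,2,3,5}: Z {1,2,4,5}->{1,2,4}; U {1,2,3,5}->{2,3,5}
Constraint 3 (U < Y) on D(U)={2,3,5} D(Y)={1,2,3,5}: U {2,3,5}->{2,3}; Y {1,2,3,5}->{3,5}
So after constraint 3: D(Z)={1,2,4}, size = 3

Answer: 3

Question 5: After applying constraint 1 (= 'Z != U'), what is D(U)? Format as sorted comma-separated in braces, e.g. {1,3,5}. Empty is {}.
Answer: {1,2,3,5}

Derivation:
Constraint 1 (Z != U) on D(Z)={1,2,4,5} D(U)={1,2,3,5}: no change
So after constraint 1: D(U) = {1,2,3,5}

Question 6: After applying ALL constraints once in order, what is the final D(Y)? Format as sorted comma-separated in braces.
Answer: {3,5}

Derivation:
Constraint 1 (Z != U) on D(Z)={1,2,4,5} D(U)={1,2,3,5}: no change
Constraint 2 (Z < U) on D(Z)={1,2,4,5} D(U)={1,2,3,5}: Z {1,2,4,5}->{1,2,4}; U {1,2,3,5}->{2,3,5}
Constraint 3 (U < Y) on D(U)={2,3,5} D(Y)={1,2,3,5}: U {2,3,5}->{2,3}; Y {1,2,3,5}->{3,5}
So after all 3 constraints: D(Y) = {3,5}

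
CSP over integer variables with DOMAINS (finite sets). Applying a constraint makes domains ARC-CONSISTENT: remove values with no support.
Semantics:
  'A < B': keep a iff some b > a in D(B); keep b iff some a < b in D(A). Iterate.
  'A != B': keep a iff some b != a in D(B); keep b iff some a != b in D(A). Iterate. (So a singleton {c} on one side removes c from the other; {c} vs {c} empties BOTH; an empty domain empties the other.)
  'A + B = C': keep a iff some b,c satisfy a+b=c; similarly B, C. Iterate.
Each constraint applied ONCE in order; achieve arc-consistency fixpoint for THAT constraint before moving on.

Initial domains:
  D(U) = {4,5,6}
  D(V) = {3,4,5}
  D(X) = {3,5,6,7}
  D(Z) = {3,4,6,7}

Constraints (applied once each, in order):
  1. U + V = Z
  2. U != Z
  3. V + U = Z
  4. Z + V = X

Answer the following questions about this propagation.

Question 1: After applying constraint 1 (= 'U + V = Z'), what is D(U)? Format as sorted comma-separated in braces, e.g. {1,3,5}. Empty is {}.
Answer: {4}

Derivation:
Constraint 1 (U + V = Z) on D(U)={4,5,6} D(V)={3,4,5} D(Z)={3,4,6,7}: U {4,5,6}->{4}; V {3,4,5}->{3}; Z {3,4,6,7}->{7}
So after constraint 1: D(U) = {4}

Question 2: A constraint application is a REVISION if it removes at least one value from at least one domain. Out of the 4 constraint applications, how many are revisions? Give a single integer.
Constraint 1 (U + V = Z) on D(U)={4,5,6} D(V)={3,4,5} D(Z)={3,4,6,7}: U {4,5,6}->{4}; V {3,4,5}->{3}; Z {3,4,6,7}->{7} => REVISION
Constraint 2 (U != Z) on D(U)={4} D(Z)={7}: no change => not a revision
Constraint 3 (V + U = Z) on D(V)={3} D(U)={4} D(Z)={7}: no change => not a revision
Constraint 4 (Z + V = X) on D(Z)={7} D(V)={3} D(X)={3,5,6,7}: Z {7}->{}; V {3}->{}; X {3,5,6,7}->{} => REVISION
Total revisions = 2

Answer: 2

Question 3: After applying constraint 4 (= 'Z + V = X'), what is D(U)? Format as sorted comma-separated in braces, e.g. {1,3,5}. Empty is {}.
Constraint 1 (U + V = Z) on D(U)={4,5,6} D(V)={3,4,5} D(Z)={3,4,6,7}: U {4,5,6}->{4}; V {3,4,5}->{3}; Z {3,4,6,7}->{7}
Constraint 2 (U != Z) on D(U)={4} D(Z)={7}: no change
Constraint 3 (V + U = Z) on D(V)={3} D(U)={4} D(Z)={7}: no change
Constraint 4 (Z + V = X) on D(Z)={7} D(V)={3} D(X)={3,5,6,7}: Z {7}->{}; V {3}->{}; X {3,5,6,7}->{}
So after constraint 4: D(U) = {4}

Answer: {4}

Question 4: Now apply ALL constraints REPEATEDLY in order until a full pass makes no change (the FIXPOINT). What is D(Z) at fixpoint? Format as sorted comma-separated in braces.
Answer: {}

Derivation:
pass 0 (initial): D(Z)={3,4,6,7}
pass 1: U {4,5,6}->{4}; V {3,4,5}->{}; X {3,5,6,7}->{}; Z {3,4,6,7}->{}
pass 2: U {4}->{}
pass 3: no change
Fixpoint after 3 passes: D(Z) = {}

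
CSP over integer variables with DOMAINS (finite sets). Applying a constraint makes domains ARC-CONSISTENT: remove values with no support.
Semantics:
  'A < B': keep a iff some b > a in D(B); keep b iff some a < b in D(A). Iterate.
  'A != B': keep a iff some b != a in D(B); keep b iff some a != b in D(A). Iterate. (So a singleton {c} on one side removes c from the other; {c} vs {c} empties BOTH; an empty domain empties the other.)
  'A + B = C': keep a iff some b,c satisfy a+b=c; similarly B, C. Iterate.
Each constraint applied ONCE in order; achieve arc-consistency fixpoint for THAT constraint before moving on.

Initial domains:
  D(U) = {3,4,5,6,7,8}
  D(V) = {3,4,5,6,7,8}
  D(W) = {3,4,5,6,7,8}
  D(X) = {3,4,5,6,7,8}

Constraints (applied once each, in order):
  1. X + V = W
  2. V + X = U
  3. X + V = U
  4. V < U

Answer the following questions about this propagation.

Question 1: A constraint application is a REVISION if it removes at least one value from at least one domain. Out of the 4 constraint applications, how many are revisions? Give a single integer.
Constraint 1 (X + V = W) on D(X)={3,4,5,6,7,8} D(V)={3,4,5,6,7,8} D(W)={3,4,5,6,7,8}: X {3,4,5,6,7,8}->{3,4,5}; V {3,4,5,6,7,8}->{3,4,5}; W {3,4,5,6,7,8}->{6,7,8} => REVISION
Constraint 2 (V + X = U) on D(V)={3,4,5} D(X)={3,4,5} D(U)={3,4,5,6,7,8}: U {3,4,5,6,7,8}->{6,7,8} => REVISION
Constraint 3 (X + V = U) on D(X)={3,4,5} D(V)={3,4,5} D(U)={6,7,8}: no change => not a revision
Constraint 4 (V < U) on D(V)={3,4,5} D(U)={6,7,8}: no change => not a revision
Total revisions = 2

Answer: 2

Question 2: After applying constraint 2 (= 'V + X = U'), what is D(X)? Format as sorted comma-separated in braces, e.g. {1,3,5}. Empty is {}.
Constraint 1 (X + V = W) on D(X)={3,4,5,6,7,8} D(V)={3,4,5,6,7,8} D(W)={3,4,5,6,7,8}: X {3,4,5,6,7,8}->{3,4,5}; V {3,4,5,6,7,8}->{3,4,5}; W {3,4,5,6,7,8}->{6,7,8}
Constraint 2 (V + X = U) on D(V)={3,4,5} D(X)={3,4,5} D(U)={3,4,5,6,7,8}: U {3,4,5,6,7,8}->{6,7,8}
So after constraint 2: D(X) = {3,4,5}

Answer: {3,4,5}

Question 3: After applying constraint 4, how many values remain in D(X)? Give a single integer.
Constraint 1 (X + V = W) on D(X)={3,4,5,6,7,8} D(V)={3,4,5,6,7,8} D(W)={3,4,5,6,7,8}: X {3,4,5,6,7,8}->{3,4,5}; V {3,4,5,6,7,8}->{3,4,5}; W {3,4,5,6,7,8}->{6,7,8}
Constraint 2 (V + X = U) on D(V)={3,4,5} D(X)={3,4,5} D(U)={3,4,5,6,7,8}: U {3,4,5,6,7,8}->{6,7,8}
Constraint 3 (X + V = U) on D(X)={3,4,5} D(V)={3,4,5} D(U)={6,7,8}: no change
Constraint 4 (V < U) on D(V)={3,4,5} D(U)={6,7,8}: no change
So after constraint 4: D(X)={3,4,5}, size = 3

Answer: 3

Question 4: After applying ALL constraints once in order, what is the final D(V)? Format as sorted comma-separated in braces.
Answer: {3,4,5}

Derivation:
Constraint 1 (X + V = W) on D(X)={3,4,5,6,7,8} D(V)={3,4,5,6,7,8} D(W)={3,4,5,6,7,8}: X {3,4,5,6,7,8}->{3,4,5}; V {3,4,5,6,7,8}->{3,4,5}; W {3,4,5,6,7,8}->{6,7,8}
Constraint 2 (V + X = U) on D(V)={3,4,5} D(X)={3,4,5} D(U)={3,4,5,6,7,8}: U {3,4,5,6,7,8}->{6,7,8}
Constraint 3 (X + V = U) on D(X)={3,4,5} D(V)={3,4,5} D(U)={6,7,8}: no change
Constraint 4 (V < U) on D(V)={3,4,5} D(U)={6,7,8}: no change
So after all 4 constraints: D(V) = {3,4,5}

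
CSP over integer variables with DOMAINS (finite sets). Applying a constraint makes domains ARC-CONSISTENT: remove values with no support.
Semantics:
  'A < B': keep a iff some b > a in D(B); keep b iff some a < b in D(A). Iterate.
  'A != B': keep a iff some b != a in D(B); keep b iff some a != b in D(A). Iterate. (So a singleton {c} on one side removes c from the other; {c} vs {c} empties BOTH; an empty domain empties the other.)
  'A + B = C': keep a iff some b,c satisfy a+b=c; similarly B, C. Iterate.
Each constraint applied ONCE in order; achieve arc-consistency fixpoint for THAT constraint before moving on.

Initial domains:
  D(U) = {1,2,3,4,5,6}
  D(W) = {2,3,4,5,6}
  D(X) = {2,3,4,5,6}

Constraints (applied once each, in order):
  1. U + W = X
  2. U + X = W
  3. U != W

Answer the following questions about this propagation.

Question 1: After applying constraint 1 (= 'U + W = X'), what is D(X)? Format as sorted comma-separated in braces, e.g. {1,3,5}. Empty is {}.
Constraint 1 (U + W = X) on D(U)={1,2,3,4,5,6} D(W)={2,3,4,5,6} D(X)={2,3,4,5,6}: U {1,2,3,4,5,6}->{1,2,3,4}; W {2,3,4,5,6}->{2,3,4,5}; X {2,3,4,5,6}->{3,4,5,6}
So after constraint 1: D(X) = {3,4,5,6}

Answer: {3,4,5,6}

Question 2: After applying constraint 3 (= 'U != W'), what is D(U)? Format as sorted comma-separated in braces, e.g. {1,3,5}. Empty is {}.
Answer: {1,2}

Derivation:
Constraint 1 (U + W = X) on D(U)={1,2,3,4,5,6} D(W)={2,3,4,5,6} D(X)={2,3,4,5,6}: U {1,2,3,4,5,6}->{1,2,3,4}; W {2,3,4,5,6}->{2,3,4,5}; X {2,3,4,5,6}->{3,4,5,6}
Constraint 2 (U + X = W) on D(U)={1,2,3,4} D(X)={3,4,5,6} D(W)={2,3,4,5}: U {1,2,3,4}->{1,2}; X {3,4,5,6}->{3,4}; W {2,3,4,5}->{4,5}
Constraint 3 (U != W) on D(U)={1,2} D(W)={4,5}: no change
So after constraint 3: D(U) = {1,2}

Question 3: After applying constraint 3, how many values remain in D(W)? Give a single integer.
Constraint 1 (U + W = X) on D(U)={1,2,3,4,5,6} D(W)={2,3,4,5,6} D(X)={2,3,4,5,6}: U {1,2,3,4,5,6}->{1,2,3,4}; W {2,3,4,5,6}->{2,3,4,5}; X {2,3,4,5,6}->{3,4,5,6}
Constraint 2 (U + X = W) on D(U)={1,2,3,4} D(X)={3,4,5,6} D(W)={2,3,4,5}: U {1,2,3,4}->{1,2}; X {3,4,5,6}->{3,4}; W {2,3,4,5}->{4,5}
Constraint 3 (U != W) on D(U)={1,2} D(W)={4,5}: no change
So after constraint 3: D(W)={4,5}, size = 2

Answer: 2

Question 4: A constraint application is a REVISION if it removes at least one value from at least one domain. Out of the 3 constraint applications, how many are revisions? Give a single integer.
Constraint 1 (U + W = X) on D(U)={1,2,3,4,5,6} D(W)={2,3,4,5,6} D(X)={2,3,4,5,6}: U {1,2,3,4,5,6}->{1,2,3,4}; W {2,3,4,5,6}->{2,3,4,5}; X {2,3,4,5,6}->{3,4,5,6} => REVISION
Constraint 2 (U + X = W) on D(U)={1,2,3,4} D(X)={3,4,5,6} D(W)={2,3,4,5}: U {1,2,3,4}->{1,2}; X {3,4,5,6}->{3,4}; W {2,3,4,5}->{4,5} => REVISION
Constraint 3 (U != W) on D(U)={1,2} D(W)={4,5}: no change => not a revision
Total revisions = 2

Answer: 2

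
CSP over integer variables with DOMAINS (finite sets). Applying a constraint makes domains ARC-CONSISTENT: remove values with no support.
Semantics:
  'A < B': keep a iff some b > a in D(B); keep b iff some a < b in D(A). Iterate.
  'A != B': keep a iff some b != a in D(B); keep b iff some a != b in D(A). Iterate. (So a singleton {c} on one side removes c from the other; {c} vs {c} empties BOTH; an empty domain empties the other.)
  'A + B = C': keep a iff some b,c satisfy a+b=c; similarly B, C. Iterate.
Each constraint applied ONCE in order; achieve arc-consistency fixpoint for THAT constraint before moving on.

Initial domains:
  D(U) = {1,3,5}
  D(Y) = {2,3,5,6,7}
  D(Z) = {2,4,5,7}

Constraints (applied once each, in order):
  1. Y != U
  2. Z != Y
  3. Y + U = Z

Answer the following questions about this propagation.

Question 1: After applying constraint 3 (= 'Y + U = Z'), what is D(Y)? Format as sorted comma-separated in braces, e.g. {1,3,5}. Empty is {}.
Answer: {2,3,6}

Derivation:
Constraint 1 (Y != U) on D(Y)={2,3,5,6,7} D(U)={1,3,5}: no change
Constraint 2 (Z != Y) on D(Z)={2,4,5,7} D(Y)={2,3,5,6,7}: no change
Constraint 3 (Y + U = Z) on D(Y)={2,3,5,6,7} D(U)={1,3,5} D(Z)={2,4,5,7}: Y {2,3,5,6,7}->{2,3,6}; Z {2,4,5,7}->{4,5,7}
So after constraint 3: D(Y) = {2,3,6}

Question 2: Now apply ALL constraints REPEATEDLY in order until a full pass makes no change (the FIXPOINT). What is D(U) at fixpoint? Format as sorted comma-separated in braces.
pass 0 (initial): D(U)={1,3,5}
pass 1: Y {2,3,5,6,7}->{2,3,6}; Z {2,4,5,7}->{4,5,7}
pass 2: no change
Fixpoint after 2 passes: D(U) = {1,3,5}

Answer: {1,3,5}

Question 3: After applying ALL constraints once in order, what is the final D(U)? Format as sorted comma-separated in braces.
Constraint 1 (Y != U) on D(Y)={2,3,5,6,7} D(U)={1,3,5}: no change
Constraint 2 (Z != Y) on D(Z)={2,4,5,7} D(Y)={2,3,5,6,7}: no change
Constraint 3 (Y + U = Z) on D(Y)={2,3,5,6,7} D(U)={1,3,5} D(Z)={2,4,5,7}: Y {2,3,5,6,7}->{2,3,6}; Z {2,4,5,7}->{4,5,7}
So after all 3 constraints: D(U) = {1,3,5}

Answer: {1,3,5}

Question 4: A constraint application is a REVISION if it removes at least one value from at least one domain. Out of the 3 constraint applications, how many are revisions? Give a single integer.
Constraint 1 (Y != U) on D(Y)={2,3,5,6,7} D(U)={1,3,5}: no change => not a revision
Constraint 2 (Z != Y) on D(Z)={2,4,5,7} D(Y)={2,3,5,6,7}: no change => not a revision
Constraint 3 (Y + U = Z) on D(Y)={2,3,5,6,7} D(U)={1,3,5} D(Z)={2,4,5,7}: Y {2,3,5,6,7}->{2,3,6}; Z {2,4,5,7}->{4,5,7} => REVISION
Total revisions = 1

Answer: 1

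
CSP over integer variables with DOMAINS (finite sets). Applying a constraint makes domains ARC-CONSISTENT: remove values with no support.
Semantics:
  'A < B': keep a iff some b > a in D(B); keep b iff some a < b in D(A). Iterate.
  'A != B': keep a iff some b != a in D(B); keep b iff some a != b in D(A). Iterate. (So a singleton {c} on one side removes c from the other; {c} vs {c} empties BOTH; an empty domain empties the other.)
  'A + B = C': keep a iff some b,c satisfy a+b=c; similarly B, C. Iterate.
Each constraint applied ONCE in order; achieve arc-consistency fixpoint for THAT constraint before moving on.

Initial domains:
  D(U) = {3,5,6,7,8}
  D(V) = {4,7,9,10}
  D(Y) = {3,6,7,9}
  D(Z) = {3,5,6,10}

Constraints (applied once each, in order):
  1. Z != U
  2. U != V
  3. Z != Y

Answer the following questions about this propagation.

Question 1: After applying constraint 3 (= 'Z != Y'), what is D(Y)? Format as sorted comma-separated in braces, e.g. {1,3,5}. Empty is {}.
Constraint 1 (Z != U) on D(Z)={3,5,6,10} D(U)={3,5,6,7,8}: no change
Constraint 2 (U != V) on D(U)={3,5,6,7,8} D(V)={4,7,9,10}: no change
Constraint 3 (Z != Y) on D(Z)={3,5,6,10} D(Y)={3,6,7,9}: no change
So after constraint 3: D(Y) = {3,6,7,9}

Answer: {3,6,7,9}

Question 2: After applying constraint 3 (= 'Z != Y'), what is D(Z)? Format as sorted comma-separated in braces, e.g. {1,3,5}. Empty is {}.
Answer: {3,5,6,10}

Derivation:
Constraint 1 (Z != U) on D(Z)={3,5,6,10} D(U)={3,5,6,7,8}: no change
Constraint 2 (U != V) on D(U)={3,5,6,7,8} D(V)={4,7,9,10}: no change
Constraint 3 (Z != Y) on D(Z)={3,5,6,10} D(Y)={3,6,7,9}: no change
So after constraint 3: D(Z) = {3,5,6,10}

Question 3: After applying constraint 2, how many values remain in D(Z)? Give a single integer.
Constraint 1 (Z != U) on D(Z)={3,5,6,10} D(U)={3,5,6,7,8}: no change
Constraint 2 (U != V) on D(U)={3,5,6,7,8} D(V)={4,7,9,10}: no change
So after constraint 2: D(Z)={3,5,6,10}, size = 4

Answer: 4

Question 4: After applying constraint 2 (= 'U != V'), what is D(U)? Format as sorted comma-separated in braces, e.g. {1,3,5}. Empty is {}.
Answer: {3,5,6,7,8}

Derivation:
Constraint 1 (Z != U) on D(Z)={3,5,6,10} D(U)={3,5,6,7,8}: no change
Constraint 2 (U != V) on D(U)={3,5,6,7,8} D(V)={4,7,9,10}: no change
So after constraint 2: D(U) = {3,5,6,7,8}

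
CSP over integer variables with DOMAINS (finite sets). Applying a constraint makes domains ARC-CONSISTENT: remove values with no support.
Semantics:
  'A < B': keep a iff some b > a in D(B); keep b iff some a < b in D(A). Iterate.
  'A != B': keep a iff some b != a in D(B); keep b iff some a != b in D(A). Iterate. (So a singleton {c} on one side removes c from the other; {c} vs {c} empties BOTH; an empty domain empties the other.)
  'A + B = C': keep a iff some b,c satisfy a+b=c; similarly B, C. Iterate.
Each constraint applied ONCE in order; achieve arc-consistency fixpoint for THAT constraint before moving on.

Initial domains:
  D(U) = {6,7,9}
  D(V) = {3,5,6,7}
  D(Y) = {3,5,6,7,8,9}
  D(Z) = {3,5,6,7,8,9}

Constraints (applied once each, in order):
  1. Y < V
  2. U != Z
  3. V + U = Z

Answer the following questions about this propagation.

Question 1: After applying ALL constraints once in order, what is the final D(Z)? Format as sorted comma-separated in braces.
Answer: {}

Derivation:
Constraint 1 (Y < V) on D(Y)={3,5,6,7,8,9} D(V)={3,5,6,7}: Y {3,5,6,7,8,9}->{3,5,6}; V {3,5,6,7}->{5,6,7}
Constraint 2 (U != Z) on D(U)={6,7,9} D(Z)={3,5,6,7,8,9}: no change
Constraint 3 (V + U = Z) on D(V)={5,6,7} D(U)={6,7,9} D(Z)={3,5,6,7,8,9}: V {5,6,7}->{}; U {6,7,9}->{}; Z {3,5,6,7,8,9}->{}
So after all 3 constraints: D(Z) = {}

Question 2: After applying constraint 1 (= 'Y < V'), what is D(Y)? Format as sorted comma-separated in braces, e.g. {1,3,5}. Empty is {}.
Constraint 1 (Y < V) on D(Y)={3,5,6,7,8,9} D(V)={3,5,6,7}: Y {3,5,6,7,8,9}->{3,5,6}; V {3,5,6,7}->{5,6,7}
So after constraint 1: D(Y) = {3,5,6}

Answer: {3,5,6}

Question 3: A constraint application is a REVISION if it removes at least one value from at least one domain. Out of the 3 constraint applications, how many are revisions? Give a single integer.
Constraint 1 (Y < V) on D(Y)={3,5,6,7,8,9} D(V)={3,5,6,7}: Y {3,5,6,7,8,9}->{3,5,6}; V {3,5,6,7}->{5,6,7} => REVISION
Constraint 2 (U != Z) on D(U)={6,7,9} D(Z)={3,5,6,7,8,9}: no change => not a revision
Constraint 3 (V + U = Z) on D(V)={5,6,7} D(U)={6,7,9} D(Z)={3,5,6,7,8,9}: V {5,6,7}->{}; U {6,7,9}->{}; Z {3,5,6,7,8,9}->{} => REVISION
Total revisions = 2

Answer: 2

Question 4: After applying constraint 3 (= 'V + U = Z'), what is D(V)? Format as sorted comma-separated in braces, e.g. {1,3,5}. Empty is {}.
Answer: {}

Derivation:
Constraint 1 (Y < V) on D(Y)={3,5,6,7,8,9} D(V)={3,5,6,7}: Y {3,5,6,7,8,9}->{3,5,6}; V {3,5,6,7}->{5,6,7}
Constraint 2 (U != Z) on D(U)={6,7,9} D(Z)={3,5,6,7,8,9}: no change
Constraint 3 (V + U = Z) on D(V)={5,6,7} D(U)={6,7,9} D(Z)={3,5,6,7,8,9}: V {5,6,7}->{}; U {6,7,9}->{}; Z {3,5,6,7,8,9}->{}
So after constraint 3: D(V) = {}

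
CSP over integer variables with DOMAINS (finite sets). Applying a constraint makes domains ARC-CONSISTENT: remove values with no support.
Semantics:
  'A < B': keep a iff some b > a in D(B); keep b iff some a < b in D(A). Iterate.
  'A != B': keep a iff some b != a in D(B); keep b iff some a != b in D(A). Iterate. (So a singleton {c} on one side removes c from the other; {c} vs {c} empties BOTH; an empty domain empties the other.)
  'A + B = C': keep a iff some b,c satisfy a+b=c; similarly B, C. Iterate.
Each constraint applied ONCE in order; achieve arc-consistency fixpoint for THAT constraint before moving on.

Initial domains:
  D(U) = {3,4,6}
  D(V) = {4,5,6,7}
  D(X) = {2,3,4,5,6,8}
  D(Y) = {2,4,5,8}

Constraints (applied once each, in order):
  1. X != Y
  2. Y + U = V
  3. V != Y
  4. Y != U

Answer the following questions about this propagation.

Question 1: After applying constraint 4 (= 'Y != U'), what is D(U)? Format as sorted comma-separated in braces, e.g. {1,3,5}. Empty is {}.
Answer: {3,4}

Derivation:
Constraint 1 (X != Y) on D(X)={2,3,4,5,6,8} D(Y)={2,4,5,8}: no change
Constraint 2 (Y + U = V) on D(Y)={2,4,5,8} D(U)={3,4,6} D(V)={4,5,6,7}: Y {2,4,5,8}->{2,4}; U {3,4,6}->{3,4}; V {4,5,6,7}->{5,6,7}
Constraint 3 (V != Y) on D(V)={5,6,7} D(Y)={2,4}: no change
Constraint 4 (Y != U) on D(Y)={2,4} D(U)={3,4}: no change
So after constraint 4: D(U) = {3,4}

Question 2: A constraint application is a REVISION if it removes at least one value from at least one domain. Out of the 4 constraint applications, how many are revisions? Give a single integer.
Answer: 1

Derivation:
Constraint 1 (X != Y) on D(X)={2,3,4,5,6,8} D(Y)={2,4,5,8}: no change => not a revision
Constraint 2 (Y + U = V) on D(Y)={2,4,5,8} D(U)={3,4,6} D(V)={4,5,6,7}: Y {2,4,5,8}->{2,4}; U {3,4,6}->{3,4}; V {4,5,6,7}->{5,6,7} => REVISION
Constraint 3 (V != Y) on D(V)={5,6,7} D(Y)={2,4}: no change => not a revision
Constraint 4 (Y != U) on D(Y)={2,4} D(U)={3,4}: no change => not a revision
Total revisions = 1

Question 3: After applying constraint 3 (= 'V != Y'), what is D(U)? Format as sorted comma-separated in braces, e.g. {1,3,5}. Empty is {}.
Constraint 1 (X != Y) on D(X)={2,3,4,5,6,8} D(Y)={2,4,5,8}: no change
Constraint 2 (Y + U = V) on D(Y)={2,4,5,8} D(U)={3,4,6} D(V)={4,5,6,7}: Y {2,4,5,8}->{2,4}; U {3,4,6}->{3,4}; V {4,5,6,7}->{5,6,7}
Constraint 3 (V != Y) on D(V)={5,6,7} D(Y)={2,4}: no change
So after constraint 3: D(U) = {3,4}

Answer: {3,4}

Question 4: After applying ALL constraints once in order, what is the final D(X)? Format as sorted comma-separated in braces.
Constraint 1 (X != Y) on D(X)={2,3,4,5,6,8} D(Y)={2,4,5,8}: no change
Constraint 2 (Y + U = V) on D(Y)={2,4,5,8} D(U)={3,4,6} D(V)={4,5,6,7}: Y {2,4,5,8}->{2,4}; U {3,4,6}->{3,4}; V {4,5,6,7}->{5,6,7}
Constraint 3 (V != Y) on D(V)={5,6,7} D(Y)={2,4}: no change
Constraint 4 (Y != U) on D(Y)={2,4} D(U)={3,4}: no change
So after all 4 constraints: D(X) = {2,3,4,5,6,8}

Answer: {2,3,4,5,6,8}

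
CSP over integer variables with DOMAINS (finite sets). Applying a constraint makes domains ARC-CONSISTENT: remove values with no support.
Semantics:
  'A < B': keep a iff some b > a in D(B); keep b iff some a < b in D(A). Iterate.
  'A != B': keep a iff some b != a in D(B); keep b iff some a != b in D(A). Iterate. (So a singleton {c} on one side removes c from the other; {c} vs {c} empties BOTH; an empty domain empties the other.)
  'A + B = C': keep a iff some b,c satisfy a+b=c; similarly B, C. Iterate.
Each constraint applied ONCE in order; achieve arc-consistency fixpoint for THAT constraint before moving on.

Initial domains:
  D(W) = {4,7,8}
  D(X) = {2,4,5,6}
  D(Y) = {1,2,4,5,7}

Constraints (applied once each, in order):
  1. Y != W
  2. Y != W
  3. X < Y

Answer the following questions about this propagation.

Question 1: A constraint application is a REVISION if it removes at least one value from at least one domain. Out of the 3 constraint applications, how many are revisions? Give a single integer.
Answer: 1

Derivation:
Constraint 1 (Y != W) on D(Y)={1,2,4,5,7} D(W)={4,7,8}: no change => not a revision
Constraint 2 (Y != W) on D(Y)={1,2,4,5,7} D(W)={4,7,8}: no change => not a revision
Constraint 3 (X < Y) on D(X)={2,4,5,6} D(Y)={1,2,4,5,7}: Y {1,2,4,5,7}->{4,5,7} => REVISION
Total revisions = 1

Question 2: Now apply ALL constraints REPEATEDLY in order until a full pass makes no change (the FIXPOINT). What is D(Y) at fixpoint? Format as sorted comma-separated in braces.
Answer: {4,5,7}

Derivation:
pass 0 (initial): D(Y)={1,2,4,5,7}
pass 1: Y {1,2,4,5,7}->{4,5,7}
pass 2: no change
Fixpoint after 2 passes: D(Y) = {4,5,7}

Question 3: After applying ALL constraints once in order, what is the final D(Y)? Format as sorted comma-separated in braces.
Answer: {4,5,7}

Derivation:
Constraint 1 (Y != W) on D(Y)={1,2,4,5,7} D(W)={4,7,8}: no change
Constraint 2 (Y != W) on D(Y)={1,2,4,5,7} D(W)={4,7,8}: no change
Constraint 3 (X < Y) on D(X)={2,4,5,6} D(Y)={1,2,4,5,7}: Y {1,2,4,5,7}->{4,5,7}
So after all 3 constraints: D(Y) = {4,5,7}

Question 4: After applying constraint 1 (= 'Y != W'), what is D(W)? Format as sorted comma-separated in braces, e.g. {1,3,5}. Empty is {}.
Answer: {4,7,8}

Derivation:
Constraint 1 (Y != W) on D(Y)={1,2,4,5,7} D(W)={4,7,8}: no change
So after constraint 1: D(W) = {4,7,8}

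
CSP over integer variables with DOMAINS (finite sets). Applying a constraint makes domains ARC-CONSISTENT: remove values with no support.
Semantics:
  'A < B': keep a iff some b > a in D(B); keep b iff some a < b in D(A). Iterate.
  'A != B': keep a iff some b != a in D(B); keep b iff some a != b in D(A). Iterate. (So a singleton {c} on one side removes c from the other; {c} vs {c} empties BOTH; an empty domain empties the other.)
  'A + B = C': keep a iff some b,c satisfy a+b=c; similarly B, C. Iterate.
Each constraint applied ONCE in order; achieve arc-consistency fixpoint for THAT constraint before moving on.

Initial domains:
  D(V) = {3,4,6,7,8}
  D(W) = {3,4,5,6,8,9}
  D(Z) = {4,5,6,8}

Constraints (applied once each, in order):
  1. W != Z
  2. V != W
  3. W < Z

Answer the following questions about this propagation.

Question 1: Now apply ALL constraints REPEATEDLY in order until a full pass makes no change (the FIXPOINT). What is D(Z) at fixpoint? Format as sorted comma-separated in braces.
Answer: {4,5,6,8}

Derivation:
pass 0 (initial): D(Z)={4,5,6,8}
pass 1: W {3,4,5,6,8,9}->{3,4,5,6}
pass 2: no change
Fixpoint after 2 passes: D(Z) = {4,5,6,8}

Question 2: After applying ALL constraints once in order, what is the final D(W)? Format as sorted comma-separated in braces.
Answer: {3,4,5,6}

Derivation:
Constraint 1 (W != Z) on D(W)={3,4,5,6,8,9} D(Z)={4,5,6,8}: no change
Constraint 2 (V != W) on D(V)={3,4,6,7,8} D(W)={3,4,5,6,8,9}: no change
Constraint 3 (W < Z) on D(W)={3,4,5,6,8,9} D(Z)={4,5,6,8}: W {3,4,5,6,8,9}->{3,4,5,6}
So after all 3 constraints: D(W) = {3,4,5,6}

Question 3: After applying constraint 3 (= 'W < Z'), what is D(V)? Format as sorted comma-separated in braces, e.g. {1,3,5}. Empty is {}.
Constraint 1 (W != Z) on D(W)={3,4,5,6,8,9} D(Z)={4,5,6,8}: no change
Constraint 2 (V != W) on D(V)={3,4,6,7,8} D(W)={3,4,5,6,8,9}: no change
Constraint 3 (W < Z) on D(W)={3,4,5,6,8,9} D(Z)={4,5,6,8}: W {3,4,5,6,8,9}->{3,4,5,6}
So after constraint 3: D(V) = {3,4,6,7,8}

Answer: {3,4,6,7,8}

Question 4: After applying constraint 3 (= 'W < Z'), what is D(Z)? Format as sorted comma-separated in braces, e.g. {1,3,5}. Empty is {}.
Constraint 1 (W != Z) on D(W)={3,4,5,6,8,9} D(Z)={4,5,6,8}: no change
Constraint 2 (V != W) on D(V)={3,4,6,7,8} D(W)={3,4,5,6,8,9}: no change
Constraint 3 (W < Z) on D(W)={3,4,5,6,8,9} D(Z)={4,5,6,8}: W {3,4,5,6,8,9}->{3,4,5,6}
So after constraint 3: D(Z) = {4,5,6,8}

Answer: {4,5,6,8}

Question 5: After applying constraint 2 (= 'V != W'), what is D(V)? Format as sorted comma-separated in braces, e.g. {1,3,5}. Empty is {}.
Answer: {3,4,6,7,8}

Derivation:
Constraint 1 (W != Z) on D(W)={3,4,5,6,8,9} D(Z)={4,5,6,8}: no change
Constraint 2 (V != W) on D(V)={3,4,6,7,8} D(W)={3,4,5,6,8,9}: no change
So after constraint 2: D(V) = {3,4,6,7,8}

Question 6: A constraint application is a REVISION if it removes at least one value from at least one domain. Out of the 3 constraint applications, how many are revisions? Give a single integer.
Constraint 1 (W != Z) on D(W)={3,4,5,6,8,9} D(Z)={4,5,6,8}: no change => not a revision
Constraint 2 (V != W) on D(V)={3,4,6,7,8} D(W)={3,4,5,6,8,9}: no change => not a revision
Constraint 3 (W < Z) on D(W)={3,4,5,6,8,9} D(Z)={4,5,6,8}: W {3,4,5,6,8,9}->{3,4,5,6} => REVISION
Total revisions = 1

Answer: 1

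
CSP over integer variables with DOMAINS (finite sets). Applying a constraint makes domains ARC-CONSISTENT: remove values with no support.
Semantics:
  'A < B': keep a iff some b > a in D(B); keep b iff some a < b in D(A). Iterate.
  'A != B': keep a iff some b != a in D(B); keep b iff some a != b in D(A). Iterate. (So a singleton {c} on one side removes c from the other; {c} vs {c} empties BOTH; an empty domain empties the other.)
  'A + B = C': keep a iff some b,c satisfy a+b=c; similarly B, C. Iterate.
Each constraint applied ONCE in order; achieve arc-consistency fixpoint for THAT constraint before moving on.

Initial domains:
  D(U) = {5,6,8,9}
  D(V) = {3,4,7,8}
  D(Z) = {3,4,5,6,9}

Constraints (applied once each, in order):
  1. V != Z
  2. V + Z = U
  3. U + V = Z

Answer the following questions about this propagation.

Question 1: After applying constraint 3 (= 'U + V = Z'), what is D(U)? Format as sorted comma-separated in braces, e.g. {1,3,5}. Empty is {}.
Constraint 1 (V != Z) on D(V)={3,4,7,8} D(Z)={3,4,5,6,9}: no change
Constraint 2 (V + Z = U) on D(V)={3,4,7,8} D(Z)={3,4,5,6,9} D(U)={5,6,8,9}: V {3,4,7,8}->{3,4}; Z {3,4,5,6,9}->{3,4,5,6}; U {5,6,8,9}->{6,8,9}
Constraint 3 (U + V = Z) on D(U)={6,8,9} D(V)={3,4} D(Z)={3,4,5,6}: U {6,8,9}->{}; V {3,4}->{}; Z {3,4,5,6}->{}
So after constraint 3: D(U) = {}

Answer: {}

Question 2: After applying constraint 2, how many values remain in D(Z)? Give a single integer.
Answer: 4

Derivation:
Constraint 1 (V != Z) on D(V)={3,4,7,8} D(Z)={3,4,5,6,9}: no change
Constraint 2 (V + Z = U) on D(V)={3,4,7,8} D(Z)={3,4,5,6,9} D(U)={5,6,8,9}: V {3,4,7,8}->{3,4}; Z {3,4,5,6,9}->{3,4,5,6}; U {5,6,8,9}->{6,8,9}
So after constraint 2: D(Z)={3,4,5,6}, size = 4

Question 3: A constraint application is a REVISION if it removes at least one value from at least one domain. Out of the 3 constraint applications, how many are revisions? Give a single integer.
Answer: 2

Derivation:
Constraint 1 (V != Z) on D(V)={3,4,7,8} D(Z)={3,4,5,6,9}: no change => not a revision
Constraint 2 (V + Z = U) on D(V)={3,4,7,8} D(Z)={3,4,5,6,9} D(U)={5,6,8,9}: V {3,4,7,8}->{3,4}; Z {3,4,5,6,9}->{3,4,5,6}; U {5,6,8,9}->{6,8,9} => REVISION
Constraint 3 (U + V = Z) on D(U)={6,8,9} D(V)={3,4} D(Z)={3,4,5,6}: U {6,8,9}->{}; V {3,4}->{}; Z {3,4,5,6}->{} => REVISION
Total revisions = 2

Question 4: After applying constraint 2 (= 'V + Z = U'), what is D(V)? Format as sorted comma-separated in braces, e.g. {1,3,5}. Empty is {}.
Answer: {3,4}

Derivation:
Constraint 1 (V != Z) on D(V)={3,4,7,8} D(Z)={3,4,5,6,9}: no change
Constraint 2 (V + Z = U) on D(V)={3,4,7,8} D(Z)={3,4,5,6,9} D(U)={5,6,8,9}: V {3,4,7,8}->{3,4}; Z {3,4,5,6,9}->{3,4,5,6}; U {5,6,8,9}->{6,8,9}
So after constraint 2: D(V) = {3,4}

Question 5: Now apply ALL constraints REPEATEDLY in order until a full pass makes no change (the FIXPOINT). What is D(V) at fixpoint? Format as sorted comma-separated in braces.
pass 0 (initial): D(V)={3,4,7,8}
pass 1: U {5,6,8,9}->{}; V {3,4,7,8}->{}; Z {3,4,5,6,9}->{}
pass 2: no change
Fixpoint after 2 passes: D(V) = {}

Answer: {}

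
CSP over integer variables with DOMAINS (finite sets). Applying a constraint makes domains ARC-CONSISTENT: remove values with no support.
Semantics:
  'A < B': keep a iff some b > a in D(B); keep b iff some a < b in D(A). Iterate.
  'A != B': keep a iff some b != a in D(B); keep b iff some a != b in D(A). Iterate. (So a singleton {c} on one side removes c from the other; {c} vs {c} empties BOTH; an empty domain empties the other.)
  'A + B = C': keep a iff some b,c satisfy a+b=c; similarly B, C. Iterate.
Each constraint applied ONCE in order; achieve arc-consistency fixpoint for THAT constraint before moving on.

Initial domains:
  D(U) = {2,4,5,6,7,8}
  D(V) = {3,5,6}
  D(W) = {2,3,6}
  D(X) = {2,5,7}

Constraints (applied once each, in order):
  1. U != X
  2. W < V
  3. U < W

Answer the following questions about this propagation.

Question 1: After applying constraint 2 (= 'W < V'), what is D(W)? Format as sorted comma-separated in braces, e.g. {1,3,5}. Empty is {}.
Constraint 1 (U != X) on D(U)={2,4,5,6,7,8} D(X)={2,5,7}: no change
Constraint 2 (W < V) on D(W)={2,3,6} D(V)={3,5,6}: W {2,3,6}->{2,3}
So after constraint 2: D(W) = {2,3}

Answer: {2,3}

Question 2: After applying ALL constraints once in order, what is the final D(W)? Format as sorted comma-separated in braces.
Constraint 1 (U != X) on D(U)={2,4,5,6,7,8} D(X)={2,5,7}: no change
Constraint 2 (W < V) on D(W)={2,3,6} D(V)={3,5,6}: W {2,3,6}->{2,3}
Constraint 3 (U < W) on D(U)={2,4,5,6,7,8} D(W)={2,3}: U {2,4,5,6,7,8}->{2}; W {2,3}->{3}
So after all 3 constraints: D(W) = {3}

Answer: {3}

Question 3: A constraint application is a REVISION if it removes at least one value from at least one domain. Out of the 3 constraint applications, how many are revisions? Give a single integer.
Answer: 2

Derivation:
Constraint 1 (U != X) on D(U)={2,4,5,6,7,8} D(X)={2,5,7}: no change => not a revision
Constraint 2 (W < V) on D(W)={2,3,6} D(V)={3,5,6}: W {2,3,6}->{2,3} => REVISION
Constraint 3 (U < W) on D(U)={2,4,5,6,7,8} D(W)={2,3}: U {2,4,5,6,7,8}->{2}; W {2,3}->{3} => REVISION
Total revisions = 2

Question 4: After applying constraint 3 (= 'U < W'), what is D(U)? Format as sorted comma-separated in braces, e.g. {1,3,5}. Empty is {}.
Answer: {2}

Derivation:
Constraint 1 (U != X) on D(U)={2,4,5,6,7,8} D(X)={2,5,7}: no change
Constraint 2 (W < V) on D(W)={2,3,6} D(V)={3,5,6}: W {2,3,6}->{2,3}
Constraint 3 (U < W) on D(U)={2,4,5,6,7,8} D(W)={2,3}: U {2,4,5,6,7,8}->{2}; W {2,3}->{3}
So after constraint 3: D(U) = {2}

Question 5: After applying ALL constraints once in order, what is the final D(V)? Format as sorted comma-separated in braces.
Constraint 1 (U != X) on D(U)={2,4,5,6,7,8} D(X)={2,5,7}: no change
Constraint 2 (W < V) on D(W)={2,3,6} D(V)={3,5,6}: W {2,3,6}->{2,3}
Constraint 3 (U < W) on D(U)={2,4,5,6,7,8} D(W)={2,3}: U {2,4,5,6,7,8}->{2}; W {2,3}->{3}
So after all 3 constraints: D(V) = {3,5,6}

Answer: {3,5,6}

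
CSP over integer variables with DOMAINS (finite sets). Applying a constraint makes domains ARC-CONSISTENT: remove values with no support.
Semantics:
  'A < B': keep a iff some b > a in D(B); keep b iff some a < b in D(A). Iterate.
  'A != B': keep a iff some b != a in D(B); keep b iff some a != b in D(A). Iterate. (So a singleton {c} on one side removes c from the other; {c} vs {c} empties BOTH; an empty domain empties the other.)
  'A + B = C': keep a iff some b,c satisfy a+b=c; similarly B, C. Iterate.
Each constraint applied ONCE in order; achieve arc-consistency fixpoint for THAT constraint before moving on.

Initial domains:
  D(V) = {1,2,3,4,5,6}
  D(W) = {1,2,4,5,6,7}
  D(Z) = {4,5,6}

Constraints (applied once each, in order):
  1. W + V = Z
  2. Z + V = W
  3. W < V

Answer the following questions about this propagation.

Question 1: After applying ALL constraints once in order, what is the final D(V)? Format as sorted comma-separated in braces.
Constraint 1 (W + V = Z) on D(W)={1,2,4,5,6,7} D(V)={1,2,3,4,5,6} D(Z)={4,5,6}: W {1,2,4,5,6,7}->{1,2,4,5}; V {1,2,3,4,5,6}->{1,2,3,4,5}
Constraint 2 (Z + V = W) on D(Z)={4,5,6} D(V)={1,2,3,4,5} D(W)={1,2,4,5}: Z {4,5,6}->{4}; V {1,2,3,4,5}->{1}; W {1,2,4,5}->{5}
Constraint 3 (W < V) on D(W)={5} D(V)={1}: W {5}->{}; V {1}->{}
So after all 3 constraints: D(V) = {}

Answer: {}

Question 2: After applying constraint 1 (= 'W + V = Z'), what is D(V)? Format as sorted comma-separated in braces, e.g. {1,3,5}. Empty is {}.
Answer: {1,2,3,4,5}

Derivation:
Constraint 1 (W + V = Z) on D(W)={1,2,4,5,6,7} D(V)={1,2,3,4,5,6} D(Z)={4,5,6}: W {1,2,4,5,6,7}->{1,2,4,5}; V {1,2,3,4,5,6}->{1,2,3,4,5}
So after constraint 1: D(V) = {1,2,3,4,5}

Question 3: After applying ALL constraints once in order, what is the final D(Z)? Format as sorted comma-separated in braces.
Constraint 1 (W + V = Z) on D(W)={1,2,4,5,6,7} D(V)={1,2,3,4,5,6} D(Z)={4,5,6}: W {1,2,4,5,6,7}->{1,2,4,5}; V {1,2,3,4,5,6}->{1,2,3,4,5}
Constraint 2 (Z + V = W) on D(Z)={4,5,6} D(V)={1,2,3,4,5} D(W)={1,2,4,5}: Z {4,5,6}->{4}; V {1,2,3,4,5}->{1}; W {1,2,4,5}->{5}
Constraint 3 (W < V) on D(W)={5} D(V)={1}: W {5}->{}; V {1}->{}
So after all 3 constraints: D(Z) = {4}

Answer: {4}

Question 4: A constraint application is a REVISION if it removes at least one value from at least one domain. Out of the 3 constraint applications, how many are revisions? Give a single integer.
Constraint 1 (W + V = Z) on D(W)={1,2,4,5,6,7} D(V)={1,2,3,4,5,6} D(Z)={4,5,6}: W {1,2,4,5,6,7}->{1,2,4,5}; V {1,2,3,4,5,6}->{1,2,3,4,5} => REVISION
Constraint 2 (Z + V = W) on D(Z)={4,5,6} D(V)={1,2,3,4,5} D(W)={1,2,4,5}: Z {4,5,6}->{4}; V {1,2,3,4,5}->{1}; W {1,2,4,5}->{5} => REVISION
Constraint 3 (W < V) on D(W)={5} D(V)={1}: W {5}->{}; V {1}->{} => REVISION
Total revisions = 3

Answer: 3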